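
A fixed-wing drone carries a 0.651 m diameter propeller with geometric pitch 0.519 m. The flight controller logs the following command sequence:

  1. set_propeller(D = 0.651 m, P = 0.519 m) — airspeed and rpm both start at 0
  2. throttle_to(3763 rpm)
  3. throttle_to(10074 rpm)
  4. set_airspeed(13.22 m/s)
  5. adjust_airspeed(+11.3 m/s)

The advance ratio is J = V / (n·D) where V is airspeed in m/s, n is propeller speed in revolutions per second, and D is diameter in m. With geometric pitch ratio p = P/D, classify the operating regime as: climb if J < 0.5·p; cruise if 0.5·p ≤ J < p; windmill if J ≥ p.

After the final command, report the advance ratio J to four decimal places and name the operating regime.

J = 0.2243, regime = climb

set_propeller: D = 0.651 m, P = 0.519 m (p = P/D = 0.797235); state ← (V=0, rpm=0)
throttle_to(3763): rpm ← 3763
throttle_to(10074): rpm ← 10074
set_airspeed(13.22): V ← 13.22 m/s
adjust_airspeed(+11.3): V ← 13.22 +11.3 = 24.52 m/s
final state: V = 24.52 m/s, rpm = 10074 → n = rpm/60 = 167.900000 rev/s
J = V / (n·D) = 24.52 / (167.900000 × 0.651) = 0.224331
regime bands: climb J<0.3986 | cruise [0.3986, 0.7972) | windmill J≥0.7972
J = 0.2243 → climb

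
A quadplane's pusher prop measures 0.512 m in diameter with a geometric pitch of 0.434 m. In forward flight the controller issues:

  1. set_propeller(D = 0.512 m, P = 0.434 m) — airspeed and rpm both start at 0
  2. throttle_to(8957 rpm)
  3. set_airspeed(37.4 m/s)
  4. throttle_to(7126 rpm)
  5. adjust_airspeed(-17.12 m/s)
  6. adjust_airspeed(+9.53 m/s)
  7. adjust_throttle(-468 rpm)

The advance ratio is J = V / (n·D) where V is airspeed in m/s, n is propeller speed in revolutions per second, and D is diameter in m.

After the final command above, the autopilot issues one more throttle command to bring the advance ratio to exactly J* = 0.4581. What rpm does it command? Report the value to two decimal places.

set_propeller: D = 0.512 m, P = 0.434 m (p = P/D = 0.847656); state ← (V=0, rpm=0)
throttle_to(8957): rpm ← 8957
set_airspeed(37.4): V ← 37.4 m/s
throttle_to(7126): rpm ← 7126
adjust_airspeed(-17.12): V ← 37.4 -17.12 = 20.28 m/s
adjust_airspeed(+9.53): V ← 20.28 +9.53 = 29.81 m/s
adjust_throttle(-468): rpm ← 7126 -468 = 6658
final state: V = 29.81 m/s, rpm = 6658 → n = rpm/60 = 110.966667 rev/s
target J* = 0.4581; solve J* = V/(n·D) for n: n = V/(J*·D) = 29.81/(0.4581 × 0.512) = 127.095953 rev/s
rpm = 60·n = 7625.757204

rpm = 7625.76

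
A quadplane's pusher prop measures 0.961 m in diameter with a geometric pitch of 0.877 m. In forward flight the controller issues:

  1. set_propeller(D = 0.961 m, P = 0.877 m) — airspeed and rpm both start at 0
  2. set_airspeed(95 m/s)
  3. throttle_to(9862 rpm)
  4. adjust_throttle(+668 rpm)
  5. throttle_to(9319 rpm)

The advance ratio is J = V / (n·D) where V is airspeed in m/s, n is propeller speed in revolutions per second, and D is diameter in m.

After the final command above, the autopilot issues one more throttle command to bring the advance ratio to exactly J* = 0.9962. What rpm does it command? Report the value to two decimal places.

set_propeller: D = 0.961 m, P = 0.877 m (p = P/D = 0.912591); state ← (V=0, rpm=0)
set_airspeed(95): V ← 95 m/s
throttle_to(9862): rpm ← 9862
adjust_throttle(+668): rpm ← 9862 +668 = 10530
throttle_to(9319): rpm ← 9319
final state: V = 95 m/s, rpm = 9319 → n = rpm/60 = 155.316667 rev/s
target J* = 0.9962; solve J* = V/(n·D) for n: n = V/(J*·D) = 95/(0.9962 × 0.961) = 99.232442 rev/s
rpm = 60·n = 5953.946537

rpm = 5953.95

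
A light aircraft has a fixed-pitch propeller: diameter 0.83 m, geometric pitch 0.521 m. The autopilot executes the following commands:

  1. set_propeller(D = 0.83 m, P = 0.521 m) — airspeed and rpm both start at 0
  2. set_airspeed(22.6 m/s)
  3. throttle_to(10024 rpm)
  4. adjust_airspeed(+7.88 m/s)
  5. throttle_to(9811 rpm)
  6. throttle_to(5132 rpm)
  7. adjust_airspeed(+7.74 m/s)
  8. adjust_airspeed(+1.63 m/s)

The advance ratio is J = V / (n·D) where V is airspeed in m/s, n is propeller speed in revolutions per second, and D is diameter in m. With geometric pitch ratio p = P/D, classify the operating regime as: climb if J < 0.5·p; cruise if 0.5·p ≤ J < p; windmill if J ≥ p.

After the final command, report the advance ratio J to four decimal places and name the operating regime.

J = 0.5613, regime = cruise

set_propeller: D = 0.83 m, P = 0.521 m (p = P/D = 0.627711); state ← (V=0, rpm=0)
set_airspeed(22.6): V ← 22.6 m/s
throttle_to(10024): rpm ← 10024
adjust_airspeed(+7.88): V ← 22.6 +7.88 = 30.48 m/s
throttle_to(9811): rpm ← 9811
throttle_to(5132): rpm ← 5132
adjust_airspeed(+7.74): V ← 30.48 +7.74 = 38.22 m/s
adjust_airspeed(+1.63): V ← 38.22 +1.63 = 39.85 m/s
final state: V = 39.85 m/s, rpm = 5132 → n = rpm/60 = 85.533333 rev/s
J = V / (n·D) = 39.85 / (85.533333 × 0.83) = 0.561326
regime bands: climb J<0.3139 | cruise [0.3139, 0.6277) | windmill J≥0.6277
J = 0.5613 → cruise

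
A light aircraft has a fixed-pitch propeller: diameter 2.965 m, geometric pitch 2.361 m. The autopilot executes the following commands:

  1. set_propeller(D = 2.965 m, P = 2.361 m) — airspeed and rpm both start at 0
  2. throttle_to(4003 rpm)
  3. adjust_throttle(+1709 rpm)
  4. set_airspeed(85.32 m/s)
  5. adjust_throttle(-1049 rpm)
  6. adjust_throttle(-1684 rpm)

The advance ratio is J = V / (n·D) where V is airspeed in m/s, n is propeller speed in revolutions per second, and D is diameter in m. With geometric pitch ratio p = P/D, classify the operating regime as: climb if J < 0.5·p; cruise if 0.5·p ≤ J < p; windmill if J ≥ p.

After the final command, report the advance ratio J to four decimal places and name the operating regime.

J = 0.5796, regime = cruise

set_propeller: D = 2.965 m, P = 2.361 m (p = P/D = 0.796290); state ← (V=0, rpm=0)
throttle_to(4003): rpm ← 4003
adjust_throttle(+1709): rpm ← 4003 +1709 = 5712
set_airspeed(85.32): V ← 85.32 m/s
adjust_throttle(-1049): rpm ← 5712 -1049 = 4663
adjust_throttle(-1684): rpm ← 4663 -1684 = 2979
final state: V = 85.32 m/s, rpm = 2979 → n = rpm/60 = 49.650000 rev/s
J = V / (n·D) = 85.32 / (49.650000 × 2.965) = 0.579571
regime bands: climb J<0.3981 | cruise [0.3981, 0.7963) | windmill J≥0.7963
J = 0.5796 → cruise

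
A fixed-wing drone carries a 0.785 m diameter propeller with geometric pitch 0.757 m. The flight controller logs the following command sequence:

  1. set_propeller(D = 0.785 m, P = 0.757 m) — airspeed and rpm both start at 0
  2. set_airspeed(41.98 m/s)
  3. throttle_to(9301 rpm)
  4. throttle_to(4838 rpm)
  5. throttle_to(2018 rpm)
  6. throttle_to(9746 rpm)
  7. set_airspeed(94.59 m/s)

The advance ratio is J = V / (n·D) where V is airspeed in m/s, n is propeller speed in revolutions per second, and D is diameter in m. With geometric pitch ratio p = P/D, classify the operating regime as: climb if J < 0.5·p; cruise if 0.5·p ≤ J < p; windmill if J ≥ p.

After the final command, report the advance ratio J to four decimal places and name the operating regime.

J = 0.7418, regime = cruise

set_propeller: D = 0.785 m, P = 0.757 m (p = P/D = 0.964331); state ← (V=0, rpm=0)
set_airspeed(41.98): V ← 41.98 m/s
throttle_to(9301): rpm ← 9301
throttle_to(4838): rpm ← 4838
throttle_to(2018): rpm ← 2018
throttle_to(9746): rpm ← 9746
set_airspeed(94.59): V ← 94.59 m/s
final state: V = 94.59 m/s, rpm = 9746 → n = rpm/60 = 162.433333 rev/s
J = V / (n·D) = 94.59 / (162.433333 × 0.785) = 0.741823
regime bands: climb J<0.4822 | cruise [0.4822, 0.9643) | windmill J≥0.9643
J = 0.7418 → cruise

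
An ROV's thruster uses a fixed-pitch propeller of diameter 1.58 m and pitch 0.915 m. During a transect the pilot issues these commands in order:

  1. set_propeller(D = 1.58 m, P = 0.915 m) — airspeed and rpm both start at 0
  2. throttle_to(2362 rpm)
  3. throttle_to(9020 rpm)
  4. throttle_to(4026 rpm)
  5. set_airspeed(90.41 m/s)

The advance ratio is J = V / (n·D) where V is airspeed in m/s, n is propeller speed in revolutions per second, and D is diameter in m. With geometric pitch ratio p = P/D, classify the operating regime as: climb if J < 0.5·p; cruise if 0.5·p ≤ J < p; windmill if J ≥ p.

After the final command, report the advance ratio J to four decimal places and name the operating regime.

set_propeller: D = 1.58 m, P = 0.915 m (p = P/D = 0.579114); state ← (V=0, rpm=0)
throttle_to(2362): rpm ← 2362
throttle_to(9020): rpm ← 9020
throttle_to(4026): rpm ← 4026
set_airspeed(90.41): V ← 90.41 m/s
final state: V = 90.41 m/s, rpm = 4026 → n = rpm/60 = 67.100000 rev/s
J = V / (n·D) = 90.41 / (67.100000 × 1.58) = 0.852780
regime bands: climb J<0.2896 | cruise [0.2896, 0.5791) | windmill J≥0.5791
J = 0.8528 → windmill

J = 0.8528, regime = windmill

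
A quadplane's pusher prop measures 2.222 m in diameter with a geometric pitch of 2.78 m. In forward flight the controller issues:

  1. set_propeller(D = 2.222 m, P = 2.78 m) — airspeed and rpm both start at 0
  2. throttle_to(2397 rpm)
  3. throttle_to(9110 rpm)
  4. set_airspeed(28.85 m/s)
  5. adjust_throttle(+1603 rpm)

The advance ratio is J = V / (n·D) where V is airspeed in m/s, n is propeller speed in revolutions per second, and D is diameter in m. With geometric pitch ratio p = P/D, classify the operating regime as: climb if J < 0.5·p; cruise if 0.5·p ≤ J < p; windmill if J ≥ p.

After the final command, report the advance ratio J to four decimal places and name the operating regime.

J = 0.0727, regime = climb

set_propeller: D = 2.222 m, P = 2.78 m (p = P/D = 1.251125); state ← (V=0, rpm=0)
throttle_to(2397): rpm ← 2397
throttle_to(9110): rpm ← 9110
set_airspeed(28.85): V ← 28.85 m/s
adjust_throttle(+1603): rpm ← 9110 +1603 = 10713
final state: V = 28.85 m/s, rpm = 10713 → n = rpm/60 = 178.550000 rev/s
J = V / (n·D) = 28.85 / (178.550000 × 2.222) = 0.072718
regime bands: climb J<0.6256 | cruise [0.6256, 1.2511) | windmill J≥1.2511
J = 0.0727 → climb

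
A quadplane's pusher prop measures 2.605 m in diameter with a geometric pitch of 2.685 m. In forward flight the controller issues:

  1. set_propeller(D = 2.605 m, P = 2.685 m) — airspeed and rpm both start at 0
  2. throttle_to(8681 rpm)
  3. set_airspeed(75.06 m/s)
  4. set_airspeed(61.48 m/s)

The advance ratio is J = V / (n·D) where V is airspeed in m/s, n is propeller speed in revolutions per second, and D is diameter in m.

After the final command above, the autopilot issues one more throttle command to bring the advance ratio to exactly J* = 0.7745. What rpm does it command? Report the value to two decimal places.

rpm = 1828.34

set_propeller: D = 2.605 m, P = 2.685 m (p = P/D = 1.030710); state ← (V=0, rpm=0)
throttle_to(8681): rpm ← 8681
set_airspeed(75.06): V ← 75.06 m/s
set_airspeed(61.48): V ← 61.48 m/s
final state: V = 61.48 m/s, rpm = 8681 → n = rpm/60 = 144.683333 rev/s
target J* = 0.7745; solve J* = V/(n·D) for n: n = V/(J*·D) = 61.48/(0.7745 × 2.605) = 30.472263 rev/s
rpm = 60·n = 1828.335785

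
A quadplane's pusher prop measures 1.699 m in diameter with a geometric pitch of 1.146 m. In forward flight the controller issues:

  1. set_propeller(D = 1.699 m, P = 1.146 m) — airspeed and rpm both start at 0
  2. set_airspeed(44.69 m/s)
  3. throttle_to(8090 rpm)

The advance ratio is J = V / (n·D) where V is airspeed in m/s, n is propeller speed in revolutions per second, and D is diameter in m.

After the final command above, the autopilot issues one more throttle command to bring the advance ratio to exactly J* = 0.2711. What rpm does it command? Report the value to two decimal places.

set_propeller: D = 1.699 m, P = 1.146 m (p = P/D = 0.674514); state ← (V=0, rpm=0)
set_airspeed(44.69): V ← 44.69 m/s
throttle_to(8090): rpm ← 8090
final state: V = 44.69 m/s, rpm = 8090 → n = rpm/60 = 134.833333 rev/s
target J* = 0.2711; solve J* = V/(n·D) for n: n = V/(J*·D) = 44.69/(0.2711 × 1.699) = 97.025850 rev/s
rpm = 60·n = 5821.551028

rpm = 5821.55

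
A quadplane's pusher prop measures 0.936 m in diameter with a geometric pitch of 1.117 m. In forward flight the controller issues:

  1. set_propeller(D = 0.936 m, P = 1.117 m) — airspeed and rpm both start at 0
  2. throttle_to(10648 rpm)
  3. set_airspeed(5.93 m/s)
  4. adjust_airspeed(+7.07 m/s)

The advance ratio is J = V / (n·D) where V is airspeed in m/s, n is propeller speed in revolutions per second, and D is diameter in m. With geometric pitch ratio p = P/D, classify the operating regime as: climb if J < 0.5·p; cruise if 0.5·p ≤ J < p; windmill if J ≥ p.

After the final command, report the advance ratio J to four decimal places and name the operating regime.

J = 0.0783, regime = climb

set_propeller: D = 0.936 m, P = 1.117 m (p = P/D = 1.193376); state ← (V=0, rpm=0)
throttle_to(10648): rpm ← 10648
set_airspeed(5.93): V ← 5.93 m/s
adjust_airspeed(+7.07): V ← 5.93 +7.07 = 13 m/s
final state: V = 13 m/s, rpm = 10648 → n = rpm/60 = 177.466667 rev/s
J = V / (n·D) = 13 / (177.466667 × 0.936) = 0.078262
regime bands: climb J<0.5967 | cruise [0.5967, 1.1934) | windmill J≥1.1934
J = 0.0783 → climb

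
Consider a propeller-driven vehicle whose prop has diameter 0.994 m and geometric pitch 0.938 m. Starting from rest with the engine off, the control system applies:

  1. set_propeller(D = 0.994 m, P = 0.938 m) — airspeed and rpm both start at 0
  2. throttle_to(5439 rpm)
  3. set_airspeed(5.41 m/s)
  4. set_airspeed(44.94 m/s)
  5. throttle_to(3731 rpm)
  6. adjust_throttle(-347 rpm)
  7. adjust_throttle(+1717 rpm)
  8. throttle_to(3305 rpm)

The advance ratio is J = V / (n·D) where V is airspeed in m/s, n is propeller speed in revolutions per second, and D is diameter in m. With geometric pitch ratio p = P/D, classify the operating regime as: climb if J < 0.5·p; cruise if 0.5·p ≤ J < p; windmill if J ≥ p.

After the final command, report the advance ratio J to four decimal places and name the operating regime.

set_propeller: D = 0.994 m, P = 0.938 m (p = P/D = 0.943662); state ← (V=0, rpm=0)
throttle_to(5439): rpm ← 5439
set_airspeed(5.41): V ← 5.41 m/s
set_airspeed(44.94): V ← 44.94 m/s
throttle_to(3731): rpm ← 3731
adjust_throttle(-347): rpm ← 3731 -347 = 3384
adjust_throttle(+1717): rpm ← 3384 +1717 = 5101
throttle_to(3305): rpm ← 3305
final state: V = 44.94 m/s, rpm = 3305 → n = rpm/60 = 55.083333 rev/s
J = V / (n·D) = 44.94 / (55.083333 × 0.994) = 0.820779
regime bands: climb J<0.4718 | cruise [0.4718, 0.9437) | windmill J≥0.9437
J = 0.8208 → cruise

J = 0.8208, regime = cruise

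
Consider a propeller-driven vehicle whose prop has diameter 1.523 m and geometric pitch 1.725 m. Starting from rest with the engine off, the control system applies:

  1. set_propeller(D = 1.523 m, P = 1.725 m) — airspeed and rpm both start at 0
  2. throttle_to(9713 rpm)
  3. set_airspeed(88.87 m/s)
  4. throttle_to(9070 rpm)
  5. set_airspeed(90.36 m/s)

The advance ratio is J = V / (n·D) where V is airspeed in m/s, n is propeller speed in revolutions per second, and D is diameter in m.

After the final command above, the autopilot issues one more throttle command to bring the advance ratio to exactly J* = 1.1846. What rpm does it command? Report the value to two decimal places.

rpm = 3005.08

set_propeller: D = 1.523 m, P = 1.725 m (p = P/D = 1.132633); state ← (V=0, rpm=0)
throttle_to(9713): rpm ← 9713
set_airspeed(88.87): V ← 88.87 m/s
throttle_to(9070): rpm ← 9070
set_airspeed(90.36): V ← 90.36 m/s
final state: V = 90.36 m/s, rpm = 9070 → n = rpm/60 = 151.166667 rev/s
target J* = 1.1846; solve J* = V/(n·D) for n: n = V/(J*·D) = 90.36/(1.1846 × 1.523) = 50.084644 rev/s
rpm = 60·n = 3005.078636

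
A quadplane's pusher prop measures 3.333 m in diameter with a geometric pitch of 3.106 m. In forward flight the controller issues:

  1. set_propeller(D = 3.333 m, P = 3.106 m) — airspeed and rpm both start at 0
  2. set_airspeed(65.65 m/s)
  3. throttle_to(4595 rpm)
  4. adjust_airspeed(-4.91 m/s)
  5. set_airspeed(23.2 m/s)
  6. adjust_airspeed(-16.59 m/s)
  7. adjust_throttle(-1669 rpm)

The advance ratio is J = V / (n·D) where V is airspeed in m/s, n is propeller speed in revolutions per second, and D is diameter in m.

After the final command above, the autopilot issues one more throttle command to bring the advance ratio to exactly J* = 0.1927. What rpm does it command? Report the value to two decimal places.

rpm = 617.50

set_propeller: D = 3.333 m, P = 3.106 m (p = P/D = 0.931893); state ← (V=0, rpm=0)
set_airspeed(65.65): V ← 65.65 m/s
throttle_to(4595): rpm ← 4595
adjust_airspeed(-4.91): V ← 65.65 -4.91 = 60.74 m/s
set_airspeed(23.2): V ← 23.2 m/s
adjust_airspeed(-16.59): V ← 23.2 -16.59 = 6.61 m/s
adjust_throttle(-1669): rpm ← 4595 -1669 = 2926
final state: V = 6.61 m/s, rpm = 2926 → n = rpm/60 = 48.766667 rev/s
target J* = 0.1927; solve J* = V/(n·D) for n: n = V/(J*·D) = 6.61/(0.1927 × 3.333) = 10.291636 rev/s
rpm = 60·n = 617.498180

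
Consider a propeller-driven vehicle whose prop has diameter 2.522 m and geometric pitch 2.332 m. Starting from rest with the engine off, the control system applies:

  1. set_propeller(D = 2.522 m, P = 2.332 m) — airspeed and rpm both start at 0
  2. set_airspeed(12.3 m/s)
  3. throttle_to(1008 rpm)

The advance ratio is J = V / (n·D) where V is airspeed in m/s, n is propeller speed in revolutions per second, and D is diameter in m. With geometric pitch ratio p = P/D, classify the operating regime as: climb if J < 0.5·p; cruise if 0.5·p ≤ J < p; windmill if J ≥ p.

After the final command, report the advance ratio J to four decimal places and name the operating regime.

set_propeller: D = 2.522 m, P = 2.332 m (p = P/D = 0.924663); state ← (V=0, rpm=0)
set_airspeed(12.3): V ← 12.3 m/s
throttle_to(1008): rpm ← 1008
final state: V = 12.3 m/s, rpm = 1008 → n = rpm/60 = 16.800000 rev/s
J = V / (n·D) = 12.3 / (16.800000 × 2.522) = 0.290302
regime bands: climb J<0.4623 | cruise [0.4623, 0.9247) | windmill J≥0.9247
J = 0.2903 → climb

J = 0.2903, regime = climb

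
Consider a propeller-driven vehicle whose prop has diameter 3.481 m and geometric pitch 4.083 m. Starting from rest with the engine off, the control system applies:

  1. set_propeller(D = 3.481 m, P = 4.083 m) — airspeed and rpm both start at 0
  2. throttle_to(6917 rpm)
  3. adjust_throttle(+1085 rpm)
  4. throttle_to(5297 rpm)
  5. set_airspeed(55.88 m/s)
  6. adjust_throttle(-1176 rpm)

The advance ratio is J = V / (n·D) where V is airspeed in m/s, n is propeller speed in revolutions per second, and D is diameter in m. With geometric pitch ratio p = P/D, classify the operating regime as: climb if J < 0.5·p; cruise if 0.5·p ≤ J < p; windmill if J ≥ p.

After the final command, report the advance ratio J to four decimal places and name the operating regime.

set_propeller: D = 3.481 m, P = 4.083 m (p = P/D = 1.172939); state ← (V=0, rpm=0)
throttle_to(6917): rpm ← 6917
adjust_throttle(+1085): rpm ← 6917 +1085 = 8002
throttle_to(5297): rpm ← 5297
set_airspeed(55.88): V ← 55.88 m/s
adjust_throttle(-1176): rpm ← 5297 -1176 = 4121
final state: V = 55.88 m/s, rpm = 4121 → n = rpm/60 = 68.683333 rev/s
J = V / (n·D) = 55.88 / (68.683333 × 3.481) = 0.233723
regime bands: climb J<0.5865 | cruise [0.5865, 1.1729) | windmill J≥1.1729
J = 0.2337 → climb

J = 0.2337, regime = climb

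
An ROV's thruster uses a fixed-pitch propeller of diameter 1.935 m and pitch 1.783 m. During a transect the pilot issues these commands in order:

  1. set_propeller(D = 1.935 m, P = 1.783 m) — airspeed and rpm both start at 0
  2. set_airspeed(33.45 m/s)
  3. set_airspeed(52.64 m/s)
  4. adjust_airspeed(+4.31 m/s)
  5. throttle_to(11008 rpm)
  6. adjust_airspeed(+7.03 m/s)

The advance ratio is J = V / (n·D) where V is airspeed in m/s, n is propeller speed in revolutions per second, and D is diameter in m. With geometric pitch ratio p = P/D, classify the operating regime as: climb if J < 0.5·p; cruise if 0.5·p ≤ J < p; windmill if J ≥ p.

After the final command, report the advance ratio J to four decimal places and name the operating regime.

set_propeller: D = 1.935 m, P = 1.783 m (p = P/D = 0.921447); state ← (V=0, rpm=0)
set_airspeed(33.45): V ← 33.45 m/s
set_airspeed(52.64): V ← 52.64 m/s
adjust_airspeed(+4.31): V ← 52.64 +4.31 = 56.95 m/s
throttle_to(11008): rpm ← 11008
adjust_airspeed(+7.03): V ← 56.95 +7.03 = 63.98 m/s
final state: V = 63.98 m/s, rpm = 11008 → n = rpm/60 = 183.466667 rev/s
J = V / (n·D) = 63.98 / (183.466667 × 1.935) = 0.180221
regime bands: climb J<0.4607 | cruise [0.4607, 0.9214) | windmill J≥0.9214
J = 0.1802 → climb

J = 0.1802, regime = climb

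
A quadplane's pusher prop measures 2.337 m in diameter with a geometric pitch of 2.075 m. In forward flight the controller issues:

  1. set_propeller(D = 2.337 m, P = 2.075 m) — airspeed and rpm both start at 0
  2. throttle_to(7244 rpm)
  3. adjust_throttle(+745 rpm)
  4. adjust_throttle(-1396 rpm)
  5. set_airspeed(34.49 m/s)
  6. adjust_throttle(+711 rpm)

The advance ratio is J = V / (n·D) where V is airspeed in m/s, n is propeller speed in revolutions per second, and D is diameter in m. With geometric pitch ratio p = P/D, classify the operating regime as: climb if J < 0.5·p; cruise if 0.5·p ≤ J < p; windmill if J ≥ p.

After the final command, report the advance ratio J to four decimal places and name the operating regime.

J = 0.1212, regime = climb

set_propeller: D = 2.337 m, P = 2.075 m (p = P/D = 0.887890); state ← (V=0, rpm=0)
throttle_to(7244): rpm ← 7244
adjust_throttle(+745): rpm ← 7244 +745 = 7989
adjust_throttle(-1396): rpm ← 7989 -1396 = 6593
set_airspeed(34.49): V ← 34.49 m/s
adjust_throttle(+711): rpm ← 6593 +711 = 7304
final state: V = 34.49 m/s, rpm = 7304 → n = rpm/60 = 121.733333 rev/s
J = V / (n·D) = 34.49 / (121.733333 × 2.337) = 0.121234
regime bands: climb J<0.4439 | cruise [0.4439, 0.8879) | windmill J≥0.8879
J = 0.1212 → climb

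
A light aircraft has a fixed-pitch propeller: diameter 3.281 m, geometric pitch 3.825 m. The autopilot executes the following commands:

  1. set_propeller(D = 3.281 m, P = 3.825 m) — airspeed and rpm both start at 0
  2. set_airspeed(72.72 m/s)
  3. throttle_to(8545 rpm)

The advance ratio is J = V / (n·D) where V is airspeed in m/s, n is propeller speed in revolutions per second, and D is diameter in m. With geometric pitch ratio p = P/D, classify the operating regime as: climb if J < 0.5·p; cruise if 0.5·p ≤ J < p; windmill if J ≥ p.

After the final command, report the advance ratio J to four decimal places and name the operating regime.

J = 0.1556, regime = climb

set_propeller: D = 3.281 m, P = 3.825 m (p = P/D = 1.165803); state ← (V=0, rpm=0)
set_airspeed(72.72): V ← 72.72 m/s
throttle_to(8545): rpm ← 8545
final state: V = 72.72 m/s, rpm = 8545 → n = rpm/60 = 142.416667 rev/s
J = V / (n·D) = 72.72 / (142.416667 × 3.281) = 0.155628
regime bands: climb J<0.5829 | cruise [0.5829, 1.1658) | windmill J≥1.1658
J = 0.1556 → climb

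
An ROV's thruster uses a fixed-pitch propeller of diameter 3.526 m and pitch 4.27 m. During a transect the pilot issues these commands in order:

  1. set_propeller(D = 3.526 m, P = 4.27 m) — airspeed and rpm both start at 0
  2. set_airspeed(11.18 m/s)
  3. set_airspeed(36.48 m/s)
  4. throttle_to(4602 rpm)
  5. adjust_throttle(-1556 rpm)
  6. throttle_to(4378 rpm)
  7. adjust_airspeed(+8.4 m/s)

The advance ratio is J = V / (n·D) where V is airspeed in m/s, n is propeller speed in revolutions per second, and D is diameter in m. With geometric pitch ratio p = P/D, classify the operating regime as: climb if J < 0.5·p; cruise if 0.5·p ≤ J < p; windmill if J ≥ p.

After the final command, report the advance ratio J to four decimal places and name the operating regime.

set_propeller: D = 3.526 m, P = 4.27 m (p = P/D = 1.211004); state ← (V=0, rpm=0)
set_airspeed(11.18): V ← 11.18 m/s
set_airspeed(36.48): V ← 36.48 m/s
throttle_to(4602): rpm ← 4602
adjust_throttle(-1556): rpm ← 4602 -1556 = 3046
throttle_to(4378): rpm ← 4378
adjust_airspeed(+8.4): V ← 36.48 +8.4 = 44.88 m/s
final state: V = 44.88 m/s, rpm = 4378 → n = rpm/60 = 72.966667 rev/s
J = V / (n·D) = 44.88 / (72.966667 × 3.526) = 0.174440
regime bands: climb J<0.6055 | cruise [0.6055, 1.2110) | windmill J≥1.2110
J = 0.1744 → climb

J = 0.1744, regime = climb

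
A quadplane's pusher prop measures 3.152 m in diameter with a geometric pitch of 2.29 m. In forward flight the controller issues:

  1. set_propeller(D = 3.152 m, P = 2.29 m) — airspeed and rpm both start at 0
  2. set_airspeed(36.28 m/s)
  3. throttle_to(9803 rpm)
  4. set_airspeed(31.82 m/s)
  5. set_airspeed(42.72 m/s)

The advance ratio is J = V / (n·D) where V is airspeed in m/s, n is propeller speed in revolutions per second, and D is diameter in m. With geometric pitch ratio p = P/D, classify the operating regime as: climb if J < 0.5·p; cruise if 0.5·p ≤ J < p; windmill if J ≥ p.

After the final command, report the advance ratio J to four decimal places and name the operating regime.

J = 0.0830, regime = climb

set_propeller: D = 3.152 m, P = 2.29 m (p = P/D = 0.726523); state ← (V=0, rpm=0)
set_airspeed(36.28): V ← 36.28 m/s
throttle_to(9803): rpm ← 9803
set_airspeed(31.82): V ← 31.82 m/s
set_airspeed(42.72): V ← 42.72 m/s
final state: V = 42.72 m/s, rpm = 9803 → n = rpm/60 = 163.383333 rev/s
J = V / (n·D) = 42.72 / (163.383333 × 3.152) = 0.082954
regime bands: climb J<0.3633 | cruise [0.3633, 0.7265) | windmill J≥0.7265
J = 0.0830 → climb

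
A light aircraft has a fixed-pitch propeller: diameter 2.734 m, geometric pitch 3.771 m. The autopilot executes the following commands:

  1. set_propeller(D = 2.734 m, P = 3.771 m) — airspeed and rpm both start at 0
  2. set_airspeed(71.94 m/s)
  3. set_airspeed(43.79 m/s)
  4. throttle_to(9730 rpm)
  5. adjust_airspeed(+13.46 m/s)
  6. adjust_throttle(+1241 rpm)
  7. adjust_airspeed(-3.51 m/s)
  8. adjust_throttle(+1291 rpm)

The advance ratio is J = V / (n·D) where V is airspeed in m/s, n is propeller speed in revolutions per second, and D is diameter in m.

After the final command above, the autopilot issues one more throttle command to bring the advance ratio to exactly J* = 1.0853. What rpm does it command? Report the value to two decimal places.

rpm = 1086.68

set_propeller: D = 2.734 m, P = 3.771 m (p = P/D = 1.379298); state ← (V=0, rpm=0)
set_airspeed(71.94): V ← 71.94 m/s
set_airspeed(43.79): V ← 43.79 m/s
throttle_to(9730): rpm ← 9730
adjust_airspeed(+13.46): V ← 43.79 +13.46 = 57.25 m/s
adjust_throttle(+1241): rpm ← 9730 +1241 = 10971
adjust_airspeed(-3.51): V ← 57.25 -3.51 = 53.74 m/s
adjust_throttle(+1291): rpm ← 10971 +1291 = 12262
final state: V = 53.74 m/s, rpm = 12262 → n = rpm/60 = 204.366667 rev/s
target J* = 1.0853; solve J* = V/(n·D) for n: n = V/(J*·D) = 53.74/(1.0853 × 2.734) = 18.111289 rev/s
rpm = 60·n = 1086.677311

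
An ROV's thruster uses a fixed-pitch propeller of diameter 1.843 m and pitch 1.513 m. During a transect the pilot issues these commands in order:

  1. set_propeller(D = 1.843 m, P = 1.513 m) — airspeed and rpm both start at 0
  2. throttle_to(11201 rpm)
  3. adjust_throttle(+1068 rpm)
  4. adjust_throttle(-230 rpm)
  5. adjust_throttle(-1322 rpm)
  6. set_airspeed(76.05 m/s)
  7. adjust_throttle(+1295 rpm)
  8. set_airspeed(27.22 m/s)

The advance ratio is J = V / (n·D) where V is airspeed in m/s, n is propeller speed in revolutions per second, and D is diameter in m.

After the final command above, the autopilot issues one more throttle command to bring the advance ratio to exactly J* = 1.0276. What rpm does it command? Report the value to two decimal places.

rpm = 862.36

set_propeller: D = 1.843 m, P = 1.513 m (p = P/D = 0.820944); state ← (V=0, rpm=0)
throttle_to(11201): rpm ← 11201
adjust_throttle(+1068): rpm ← 11201 +1068 = 12269
adjust_throttle(-230): rpm ← 12269 -230 = 12039
adjust_throttle(-1322): rpm ← 12039 -1322 = 10717
set_airspeed(76.05): V ← 76.05 m/s
adjust_throttle(+1295): rpm ← 10717 +1295 = 12012
set_airspeed(27.22): V ← 27.22 m/s
final state: V = 27.22 m/s, rpm = 12012 → n = rpm/60 = 200.200000 rev/s
target J* = 1.0276; solve J* = V/(n·D) for n: n = V/(J*·D) = 27.22/(1.0276 × 1.843) = 14.372711 rev/s
rpm = 60·n = 862.362654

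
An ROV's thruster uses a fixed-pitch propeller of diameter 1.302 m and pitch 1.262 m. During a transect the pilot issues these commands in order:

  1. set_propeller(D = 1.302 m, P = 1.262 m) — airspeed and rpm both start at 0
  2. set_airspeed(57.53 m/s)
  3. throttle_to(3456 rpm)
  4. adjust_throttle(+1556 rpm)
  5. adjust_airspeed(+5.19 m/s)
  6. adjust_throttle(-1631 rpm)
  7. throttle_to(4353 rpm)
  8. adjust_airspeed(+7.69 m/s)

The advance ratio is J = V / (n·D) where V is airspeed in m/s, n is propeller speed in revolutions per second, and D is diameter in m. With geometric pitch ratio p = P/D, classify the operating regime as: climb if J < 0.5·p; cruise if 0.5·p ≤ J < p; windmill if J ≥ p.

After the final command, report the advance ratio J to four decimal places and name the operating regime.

J = 0.7454, regime = cruise

set_propeller: D = 1.302 m, P = 1.262 m (p = P/D = 0.969278); state ← (V=0, rpm=0)
set_airspeed(57.53): V ← 57.53 m/s
throttle_to(3456): rpm ← 3456
adjust_throttle(+1556): rpm ← 3456 +1556 = 5012
adjust_airspeed(+5.19): V ← 57.53 +5.19 = 62.72 m/s
adjust_throttle(-1631): rpm ← 5012 -1631 = 3381
throttle_to(4353): rpm ← 4353
adjust_airspeed(+7.69): V ← 62.72 +7.69 = 70.41 m/s
final state: V = 70.41 m/s, rpm = 4353 → n = rpm/60 = 72.550000 rev/s
J = V / (n·D) = 70.41 / (72.550000 × 1.302) = 0.745394
regime bands: climb J<0.4846 | cruise [0.4846, 0.9693) | windmill J≥0.9693
J = 0.7454 → cruise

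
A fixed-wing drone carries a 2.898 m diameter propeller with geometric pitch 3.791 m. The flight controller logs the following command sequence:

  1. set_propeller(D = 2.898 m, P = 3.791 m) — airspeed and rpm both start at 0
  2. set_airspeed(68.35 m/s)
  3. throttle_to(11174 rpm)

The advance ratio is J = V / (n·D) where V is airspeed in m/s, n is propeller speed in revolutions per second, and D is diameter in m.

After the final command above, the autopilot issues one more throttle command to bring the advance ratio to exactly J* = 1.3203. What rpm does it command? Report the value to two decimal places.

set_propeller: D = 2.898 m, P = 3.791 m (p = P/D = 1.308144); state ← (V=0, rpm=0)
set_airspeed(68.35): V ← 68.35 m/s
throttle_to(11174): rpm ← 11174
final state: V = 68.35 m/s, rpm = 11174 → n = rpm/60 = 186.233333 rev/s
target J* = 1.3203; solve J* = V/(n·D) for n: n = V/(J*·D) = 68.35/(1.3203 × 2.898) = 17.863539 rev/s
rpm = 60·n = 1071.812370

rpm = 1071.81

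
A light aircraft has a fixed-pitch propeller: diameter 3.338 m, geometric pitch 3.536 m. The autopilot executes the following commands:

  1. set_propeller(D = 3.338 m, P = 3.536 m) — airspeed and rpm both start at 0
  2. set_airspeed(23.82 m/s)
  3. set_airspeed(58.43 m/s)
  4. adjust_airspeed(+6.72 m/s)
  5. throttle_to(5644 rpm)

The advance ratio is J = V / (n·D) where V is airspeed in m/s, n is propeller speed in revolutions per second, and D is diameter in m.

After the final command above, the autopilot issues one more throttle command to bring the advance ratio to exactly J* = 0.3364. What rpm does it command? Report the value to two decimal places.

rpm = 3481.15

set_propeller: D = 3.338 m, P = 3.536 m (p = P/D = 1.059317); state ← (V=0, rpm=0)
set_airspeed(23.82): V ← 23.82 m/s
set_airspeed(58.43): V ← 58.43 m/s
adjust_airspeed(+6.72): V ← 58.43 +6.72 = 65.15 m/s
throttle_to(5644): rpm ← 5644
final state: V = 65.15 m/s, rpm = 5644 → n = rpm/60 = 94.066667 rev/s
target J* = 0.3364; solve J* = V/(n·D) for n: n = V/(J*·D) = 65.15/(0.3364 × 3.338) = 58.019249 rev/s
rpm = 60·n = 3481.154921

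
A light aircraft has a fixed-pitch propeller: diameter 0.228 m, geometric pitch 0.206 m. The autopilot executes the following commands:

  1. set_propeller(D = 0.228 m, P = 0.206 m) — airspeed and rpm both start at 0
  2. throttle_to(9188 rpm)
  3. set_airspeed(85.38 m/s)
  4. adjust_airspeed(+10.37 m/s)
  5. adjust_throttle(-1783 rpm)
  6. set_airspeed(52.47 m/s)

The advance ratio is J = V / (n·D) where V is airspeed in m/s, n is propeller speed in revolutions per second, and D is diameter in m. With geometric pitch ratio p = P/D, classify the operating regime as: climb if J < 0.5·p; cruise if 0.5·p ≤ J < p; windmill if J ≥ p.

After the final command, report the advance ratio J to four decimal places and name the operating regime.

J = 1.8647, regime = windmill

set_propeller: D = 0.228 m, P = 0.206 m (p = P/D = 0.903509); state ← (V=0, rpm=0)
throttle_to(9188): rpm ← 9188
set_airspeed(85.38): V ← 85.38 m/s
adjust_airspeed(+10.37): V ← 85.38 +10.37 = 95.75 m/s
adjust_throttle(-1783): rpm ← 9188 -1783 = 7405
set_airspeed(52.47): V ← 52.47 m/s
final state: V = 52.47 m/s, rpm = 7405 → n = rpm/60 = 123.416667 rev/s
J = V / (n·D) = 52.47 / (123.416667 × 0.228) = 1.864672
regime bands: climb J<0.4518 | cruise [0.4518, 0.9035) | windmill J≥0.9035
J = 1.8647 → windmill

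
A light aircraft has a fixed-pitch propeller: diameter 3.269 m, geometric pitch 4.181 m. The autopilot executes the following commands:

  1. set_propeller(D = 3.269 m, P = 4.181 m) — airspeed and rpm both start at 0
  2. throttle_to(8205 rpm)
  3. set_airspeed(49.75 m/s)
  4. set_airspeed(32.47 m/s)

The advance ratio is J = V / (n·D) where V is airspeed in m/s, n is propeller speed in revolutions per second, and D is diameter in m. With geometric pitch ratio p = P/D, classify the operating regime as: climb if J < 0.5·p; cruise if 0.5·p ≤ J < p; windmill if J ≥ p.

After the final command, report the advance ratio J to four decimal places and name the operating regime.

set_propeller: D = 3.269 m, P = 4.181 m (p = P/D = 1.278984); state ← (V=0, rpm=0)
throttle_to(8205): rpm ← 8205
set_airspeed(49.75): V ← 49.75 m/s
set_airspeed(32.47): V ← 32.47 m/s
final state: V = 32.47 m/s, rpm = 8205 → n = rpm/60 = 136.750000 rev/s
J = V / (n·D) = 32.47 / (136.750000 × 3.269) = 0.072634
regime bands: climb J<0.6395 | cruise [0.6395, 1.2790) | windmill J≥1.2790
J = 0.0726 → climb

J = 0.0726, regime = climb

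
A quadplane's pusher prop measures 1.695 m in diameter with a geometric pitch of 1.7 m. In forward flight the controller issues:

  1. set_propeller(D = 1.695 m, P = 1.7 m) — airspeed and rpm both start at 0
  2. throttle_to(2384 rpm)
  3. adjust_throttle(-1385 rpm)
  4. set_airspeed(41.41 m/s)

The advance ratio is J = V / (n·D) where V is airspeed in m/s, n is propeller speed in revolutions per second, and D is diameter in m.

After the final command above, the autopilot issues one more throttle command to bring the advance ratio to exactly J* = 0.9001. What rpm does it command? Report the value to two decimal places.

rpm = 1628.53

set_propeller: D = 1.695 m, P = 1.7 m (p = P/D = 1.002950); state ← (V=0, rpm=0)
throttle_to(2384): rpm ← 2384
adjust_throttle(-1385): rpm ← 2384 -1385 = 999
set_airspeed(41.41): V ← 41.41 m/s
final state: V = 41.41 m/s, rpm = 999 → n = rpm/60 = 16.650000 rev/s
target J* = 0.9001; solve J* = V/(n·D) for n: n = V/(J*·D) = 41.41/(0.9001 × 1.695) = 27.142182 rev/s
rpm = 60·n = 1628.530950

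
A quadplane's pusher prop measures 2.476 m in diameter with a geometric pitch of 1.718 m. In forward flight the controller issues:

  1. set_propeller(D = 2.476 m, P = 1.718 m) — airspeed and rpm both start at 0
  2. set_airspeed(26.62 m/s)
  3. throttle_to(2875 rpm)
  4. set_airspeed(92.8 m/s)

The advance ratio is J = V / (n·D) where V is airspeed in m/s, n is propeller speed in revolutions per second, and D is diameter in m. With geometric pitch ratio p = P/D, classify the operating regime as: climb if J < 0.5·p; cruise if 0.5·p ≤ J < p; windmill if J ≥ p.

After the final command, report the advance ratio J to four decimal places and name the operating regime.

J = 0.7822, regime = windmill

set_propeller: D = 2.476 m, P = 1.718 m (p = P/D = 0.693861); state ← (V=0, rpm=0)
set_airspeed(26.62): V ← 26.62 m/s
throttle_to(2875): rpm ← 2875
set_airspeed(92.8): V ← 92.8 m/s
final state: V = 92.8 m/s, rpm = 2875 → n = rpm/60 = 47.916667 rev/s
J = V / (n·D) = 92.8 / (47.916667 × 2.476) = 0.782187
regime bands: climb J<0.3469 | cruise [0.3469, 0.6939) | windmill J≥0.6939
J = 0.7822 → windmill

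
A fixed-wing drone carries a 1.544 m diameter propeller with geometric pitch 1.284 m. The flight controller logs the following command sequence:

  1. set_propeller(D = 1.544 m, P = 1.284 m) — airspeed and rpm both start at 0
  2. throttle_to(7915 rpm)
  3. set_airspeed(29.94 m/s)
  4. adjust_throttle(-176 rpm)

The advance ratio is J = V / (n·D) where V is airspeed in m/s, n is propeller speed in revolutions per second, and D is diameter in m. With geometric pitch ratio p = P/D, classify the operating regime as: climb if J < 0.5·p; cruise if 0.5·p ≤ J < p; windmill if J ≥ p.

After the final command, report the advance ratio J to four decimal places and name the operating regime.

set_propeller: D = 1.544 m, P = 1.284 m (p = P/D = 0.831606); state ← (V=0, rpm=0)
throttle_to(7915): rpm ← 7915
set_airspeed(29.94): V ← 29.94 m/s
adjust_throttle(-176): rpm ← 7915 -176 = 7739
final state: V = 29.94 m/s, rpm = 7739 → n = rpm/60 = 128.983333 rev/s
J = V / (n·D) = 29.94 / (128.983333 × 1.544) = 0.150339
regime bands: climb J<0.4158 | cruise [0.4158, 0.8316) | windmill J≥0.8316
J = 0.1503 → climb

J = 0.1503, regime = climb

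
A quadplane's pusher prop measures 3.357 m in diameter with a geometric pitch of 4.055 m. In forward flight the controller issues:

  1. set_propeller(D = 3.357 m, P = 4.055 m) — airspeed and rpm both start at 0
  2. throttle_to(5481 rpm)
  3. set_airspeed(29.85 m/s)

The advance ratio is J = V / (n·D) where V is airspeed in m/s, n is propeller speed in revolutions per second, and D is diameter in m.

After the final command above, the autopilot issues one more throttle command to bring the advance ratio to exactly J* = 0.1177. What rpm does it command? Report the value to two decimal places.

set_propeller: D = 3.357 m, P = 4.055 m (p = P/D = 1.207924); state ← (V=0, rpm=0)
throttle_to(5481): rpm ← 5481
set_airspeed(29.85): V ← 29.85 m/s
final state: V = 29.85 m/s, rpm = 5481 → n = rpm/60 = 91.350000 rev/s
target J* = 0.1177; solve J* = V/(n·D) for n: n = V/(J*·D) = 29.85/(0.1177 × 3.357) = 75.546880 rev/s
rpm = 60·n = 4532.812781

rpm = 4532.81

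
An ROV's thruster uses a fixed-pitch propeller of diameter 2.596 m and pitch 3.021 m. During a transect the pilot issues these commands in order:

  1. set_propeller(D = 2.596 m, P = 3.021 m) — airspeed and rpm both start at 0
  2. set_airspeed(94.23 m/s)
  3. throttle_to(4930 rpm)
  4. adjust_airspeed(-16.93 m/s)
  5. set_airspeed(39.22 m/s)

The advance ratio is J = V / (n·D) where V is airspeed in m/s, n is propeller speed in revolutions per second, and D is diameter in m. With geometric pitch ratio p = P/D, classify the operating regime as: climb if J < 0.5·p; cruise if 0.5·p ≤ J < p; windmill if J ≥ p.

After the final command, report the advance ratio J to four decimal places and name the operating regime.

J = 0.1839, regime = climb

set_propeller: D = 2.596 m, P = 3.021 m (p = P/D = 1.163713); state ← (V=0, rpm=0)
set_airspeed(94.23): V ← 94.23 m/s
throttle_to(4930): rpm ← 4930
adjust_airspeed(-16.93): V ← 94.23 -16.93 = 77.3 m/s
set_airspeed(39.22): V ← 39.22 m/s
final state: V = 39.22 m/s, rpm = 4930 → n = rpm/60 = 82.166667 rev/s
J = V / (n·D) = 39.22 / (82.166667 × 2.596) = 0.183868
regime bands: climb J<0.5819 | cruise [0.5819, 1.1637) | windmill J≥1.1637
J = 0.1839 → climb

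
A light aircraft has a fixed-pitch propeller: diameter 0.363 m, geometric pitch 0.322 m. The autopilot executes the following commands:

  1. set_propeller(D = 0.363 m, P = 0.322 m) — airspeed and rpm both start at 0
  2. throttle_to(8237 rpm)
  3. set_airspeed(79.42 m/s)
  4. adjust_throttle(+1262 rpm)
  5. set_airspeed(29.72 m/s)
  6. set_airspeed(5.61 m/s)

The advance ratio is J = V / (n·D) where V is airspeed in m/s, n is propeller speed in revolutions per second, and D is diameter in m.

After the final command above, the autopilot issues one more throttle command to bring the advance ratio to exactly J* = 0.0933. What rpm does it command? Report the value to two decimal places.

set_propeller: D = 0.363 m, P = 0.322 m (p = P/D = 0.887052); state ← (V=0, rpm=0)
throttle_to(8237): rpm ← 8237
set_airspeed(79.42): V ← 79.42 m/s
adjust_throttle(+1262): rpm ← 8237 +1262 = 9499
set_airspeed(29.72): V ← 29.72 m/s
set_airspeed(5.61): V ← 5.61 m/s
final state: V = 5.61 m/s, rpm = 9499 → n = rpm/60 = 158.316667 rev/s
target J* = 0.0933; solve J* = V/(n·D) for n: n = V/(J*·D) = 5.61/(0.0933 × 0.363) = 165.643574 rev/s
rpm = 60·n = 9938.614440

rpm = 9938.61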